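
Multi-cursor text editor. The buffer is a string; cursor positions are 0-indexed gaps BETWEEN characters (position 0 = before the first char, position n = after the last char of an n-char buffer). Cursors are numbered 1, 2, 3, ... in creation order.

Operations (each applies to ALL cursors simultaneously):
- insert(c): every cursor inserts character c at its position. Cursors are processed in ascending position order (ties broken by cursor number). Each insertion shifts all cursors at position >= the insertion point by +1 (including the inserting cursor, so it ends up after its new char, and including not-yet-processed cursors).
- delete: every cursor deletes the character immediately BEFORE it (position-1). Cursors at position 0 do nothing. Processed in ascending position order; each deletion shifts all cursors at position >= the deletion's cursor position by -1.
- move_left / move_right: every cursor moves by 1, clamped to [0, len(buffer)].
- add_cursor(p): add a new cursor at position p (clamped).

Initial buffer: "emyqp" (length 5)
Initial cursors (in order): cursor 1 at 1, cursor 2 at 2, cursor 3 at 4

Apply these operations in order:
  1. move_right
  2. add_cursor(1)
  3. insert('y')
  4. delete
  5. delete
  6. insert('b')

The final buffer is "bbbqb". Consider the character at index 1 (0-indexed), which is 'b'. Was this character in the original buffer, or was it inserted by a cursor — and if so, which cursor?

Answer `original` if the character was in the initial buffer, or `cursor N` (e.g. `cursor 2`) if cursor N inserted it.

After op 1 (move_right): buffer="emyqp" (len 5), cursors c1@2 c2@3 c3@5, authorship .....
After op 2 (add_cursor(1)): buffer="emyqp" (len 5), cursors c4@1 c1@2 c2@3 c3@5, authorship .....
After op 3 (insert('y')): buffer="eymyyyqpy" (len 9), cursors c4@2 c1@4 c2@6 c3@9, authorship .4.1.2..3
After op 4 (delete): buffer="emyqp" (len 5), cursors c4@1 c1@2 c2@3 c3@5, authorship .....
After op 5 (delete): buffer="q" (len 1), cursors c1@0 c2@0 c4@0 c3@1, authorship .
After op 6 (insert('b')): buffer="bbbqb" (len 5), cursors c1@3 c2@3 c4@3 c3@5, authorship 124.3
Authorship (.=original, N=cursor N): 1 2 4 . 3
Index 1: author = 2

Answer: cursor 2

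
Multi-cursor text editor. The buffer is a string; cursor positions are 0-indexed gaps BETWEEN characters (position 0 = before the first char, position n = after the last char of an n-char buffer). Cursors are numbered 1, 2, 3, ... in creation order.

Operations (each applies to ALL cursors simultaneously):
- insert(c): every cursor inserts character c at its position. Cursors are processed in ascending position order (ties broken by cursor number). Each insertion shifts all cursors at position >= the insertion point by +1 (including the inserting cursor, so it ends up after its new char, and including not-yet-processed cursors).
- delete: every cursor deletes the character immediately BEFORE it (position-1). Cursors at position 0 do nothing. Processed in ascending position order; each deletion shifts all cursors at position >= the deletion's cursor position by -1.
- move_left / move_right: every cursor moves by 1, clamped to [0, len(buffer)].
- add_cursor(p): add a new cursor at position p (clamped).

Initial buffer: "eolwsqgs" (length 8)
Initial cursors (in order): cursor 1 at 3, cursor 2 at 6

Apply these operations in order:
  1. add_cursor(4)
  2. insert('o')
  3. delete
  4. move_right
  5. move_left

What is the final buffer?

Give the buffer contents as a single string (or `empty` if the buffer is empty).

After op 1 (add_cursor(4)): buffer="eolwsqgs" (len 8), cursors c1@3 c3@4 c2@6, authorship ........
After op 2 (insert('o')): buffer="eolowosqogs" (len 11), cursors c1@4 c3@6 c2@9, authorship ...1.3..2..
After op 3 (delete): buffer="eolwsqgs" (len 8), cursors c1@3 c3@4 c2@6, authorship ........
After op 4 (move_right): buffer="eolwsqgs" (len 8), cursors c1@4 c3@5 c2@7, authorship ........
After op 5 (move_left): buffer="eolwsqgs" (len 8), cursors c1@3 c3@4 c2@6, authorship ........

Answer: eolwsqgs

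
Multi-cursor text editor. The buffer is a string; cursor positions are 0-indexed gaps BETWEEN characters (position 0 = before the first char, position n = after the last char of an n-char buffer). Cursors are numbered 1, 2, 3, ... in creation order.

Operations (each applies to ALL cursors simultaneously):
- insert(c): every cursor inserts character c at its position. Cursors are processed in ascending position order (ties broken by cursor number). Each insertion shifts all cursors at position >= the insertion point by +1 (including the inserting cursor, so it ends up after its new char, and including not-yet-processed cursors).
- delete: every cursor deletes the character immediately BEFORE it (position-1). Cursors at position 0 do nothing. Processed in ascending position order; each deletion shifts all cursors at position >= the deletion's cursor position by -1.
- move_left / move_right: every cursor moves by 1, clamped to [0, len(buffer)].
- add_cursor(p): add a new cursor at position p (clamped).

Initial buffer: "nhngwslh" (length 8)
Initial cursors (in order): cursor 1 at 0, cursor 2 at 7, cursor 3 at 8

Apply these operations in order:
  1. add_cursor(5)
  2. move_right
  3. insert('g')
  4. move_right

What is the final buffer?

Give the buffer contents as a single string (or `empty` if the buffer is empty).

Answer: nghngwsglhgg

Derivation:
After op 1 (add_cursor(5)): buffer="nhngwslh" (len 8), cursors c1@0 c4@5 c2@7 c3@8, authorship ........
After op 2 (move_right): buffer="nhngwslh" (len 8), cursors c1@1 c4@6 c2@8 c3@8, authorship ........
After op 3 (insert('g')): buffer="nghngwsglhgg" (len 12), cursors c1@2 c4@8 c2@12 c3@12, authorship .1.....4..23
After op 4 (move_right): buffer="nghngwsglhgg" (len 12), cursors c1@3 c4@9 c2@12 c3@12, authorship .1.....4..23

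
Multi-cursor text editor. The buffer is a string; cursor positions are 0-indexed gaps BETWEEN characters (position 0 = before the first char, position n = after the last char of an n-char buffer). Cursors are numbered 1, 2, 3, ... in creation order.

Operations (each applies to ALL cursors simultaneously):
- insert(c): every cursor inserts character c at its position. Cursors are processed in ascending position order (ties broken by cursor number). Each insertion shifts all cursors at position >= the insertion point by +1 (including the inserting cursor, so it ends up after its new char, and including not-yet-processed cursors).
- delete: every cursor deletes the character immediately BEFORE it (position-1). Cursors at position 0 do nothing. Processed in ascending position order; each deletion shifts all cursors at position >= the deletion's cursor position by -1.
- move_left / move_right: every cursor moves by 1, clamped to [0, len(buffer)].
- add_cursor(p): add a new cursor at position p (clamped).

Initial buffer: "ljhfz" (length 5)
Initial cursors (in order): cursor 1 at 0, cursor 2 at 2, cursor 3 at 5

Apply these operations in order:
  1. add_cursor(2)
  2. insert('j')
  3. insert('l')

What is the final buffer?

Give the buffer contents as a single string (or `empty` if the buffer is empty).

After op 1 (add_cursor(2)): buffer="ljhfz" (len 5), cursors c1@0 c2@2 c4@2 c3@5, authorship .....
After op 2 (insert('j')): buffer="jljjjhfzj" (len 9), cursors c1@1 c2@5 c4@5 c3@9, authorship 1..24...3
After op 3 (insert('l')): buffer="jlljjjllhfzjl" (len 13), cursors c1@2 c2@8 c4@8 c3@13, authorship 11..2424...33

Answer: jlljjjllhfzjl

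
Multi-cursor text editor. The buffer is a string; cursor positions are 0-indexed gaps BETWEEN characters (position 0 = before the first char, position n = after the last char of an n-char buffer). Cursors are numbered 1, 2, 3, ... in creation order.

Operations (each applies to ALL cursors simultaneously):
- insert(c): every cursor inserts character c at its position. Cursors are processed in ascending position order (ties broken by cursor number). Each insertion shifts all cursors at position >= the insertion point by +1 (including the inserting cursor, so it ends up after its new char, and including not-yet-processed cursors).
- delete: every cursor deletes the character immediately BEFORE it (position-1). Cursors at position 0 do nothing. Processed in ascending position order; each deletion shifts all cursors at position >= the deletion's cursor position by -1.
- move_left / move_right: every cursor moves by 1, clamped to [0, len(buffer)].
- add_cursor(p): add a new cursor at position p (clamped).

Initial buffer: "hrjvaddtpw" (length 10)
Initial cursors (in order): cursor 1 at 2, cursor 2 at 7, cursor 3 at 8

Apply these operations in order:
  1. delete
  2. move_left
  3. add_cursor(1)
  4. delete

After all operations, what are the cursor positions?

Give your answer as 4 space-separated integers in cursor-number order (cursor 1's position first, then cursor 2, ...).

After op 1 (delete): buffer="hjvadpw" (len 7), cursors c1@1 c2@5 c3@5, authorship .......
After op 2 (move_left): buffer="hjvadpw" (len 7), cursors c1@0 c2@4 c3@4, authorship .......
After op 3 (add_cursor(1)): buffer="hjvadpw" (len 7), cursors c1@0 c4@1 c2@4 c3@4, authorship .......
After op 4 (delete): buffer="jdpw" (len 4), cursors c1@0 c4@0 c2@1 c3@1, authorship ....

Answer: 0 1 1 0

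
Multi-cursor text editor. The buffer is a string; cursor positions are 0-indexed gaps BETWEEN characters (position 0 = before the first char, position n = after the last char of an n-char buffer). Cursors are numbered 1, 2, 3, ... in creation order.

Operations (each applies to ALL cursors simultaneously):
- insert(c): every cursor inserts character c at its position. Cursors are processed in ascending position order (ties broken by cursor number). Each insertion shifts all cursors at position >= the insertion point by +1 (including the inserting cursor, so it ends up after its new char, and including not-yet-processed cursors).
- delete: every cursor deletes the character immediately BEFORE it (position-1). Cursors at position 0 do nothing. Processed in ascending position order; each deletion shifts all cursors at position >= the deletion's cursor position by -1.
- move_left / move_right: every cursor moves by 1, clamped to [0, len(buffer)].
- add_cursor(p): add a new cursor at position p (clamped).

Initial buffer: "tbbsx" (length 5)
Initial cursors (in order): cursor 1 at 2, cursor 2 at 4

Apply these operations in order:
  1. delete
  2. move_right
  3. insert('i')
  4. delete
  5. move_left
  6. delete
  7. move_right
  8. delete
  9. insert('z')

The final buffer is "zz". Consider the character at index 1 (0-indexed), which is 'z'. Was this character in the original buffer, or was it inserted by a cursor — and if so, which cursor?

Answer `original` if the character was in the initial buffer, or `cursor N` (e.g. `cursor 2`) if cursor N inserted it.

Answer: cursor 2

Derivation:
After op 1 (delete): buffer="tbx" (len 3), cursors c1@1 c2@2, authorship ...
After op 2 (move_right): buffer="tbx" (len 3), cursors c1@2 c2@3, authorship ...
After op 3 (insert('i')): buffer="tbixi" (len 5), cursors c1@3 c2@5, authorship ..1.2
After op 4 (delete): buffer="tbx" (len 3), cursors c1@2 c2@3, authorship ...
After op 5 (move_left): buffer="tbx" (len 3), cursors c1@1 c2@2, authorship ...
After op 6 (delete): buffer="x" (len 1), cursors c1@0 c2@0, authorship .
After op 7 (move_right): buffer="x" (len 1), cursors c1@1 c2@1, authorship .
After op 8 (delete): buffer="" (len 0), cursors c1@0 c2@0, authorship 
After op 9 (insert('z')): buffer="zz" (len 2), cursors c1@2 c2@2, authorship 12
Authorship (.=original, N=cursor N): 1 2
Index 1: author = 2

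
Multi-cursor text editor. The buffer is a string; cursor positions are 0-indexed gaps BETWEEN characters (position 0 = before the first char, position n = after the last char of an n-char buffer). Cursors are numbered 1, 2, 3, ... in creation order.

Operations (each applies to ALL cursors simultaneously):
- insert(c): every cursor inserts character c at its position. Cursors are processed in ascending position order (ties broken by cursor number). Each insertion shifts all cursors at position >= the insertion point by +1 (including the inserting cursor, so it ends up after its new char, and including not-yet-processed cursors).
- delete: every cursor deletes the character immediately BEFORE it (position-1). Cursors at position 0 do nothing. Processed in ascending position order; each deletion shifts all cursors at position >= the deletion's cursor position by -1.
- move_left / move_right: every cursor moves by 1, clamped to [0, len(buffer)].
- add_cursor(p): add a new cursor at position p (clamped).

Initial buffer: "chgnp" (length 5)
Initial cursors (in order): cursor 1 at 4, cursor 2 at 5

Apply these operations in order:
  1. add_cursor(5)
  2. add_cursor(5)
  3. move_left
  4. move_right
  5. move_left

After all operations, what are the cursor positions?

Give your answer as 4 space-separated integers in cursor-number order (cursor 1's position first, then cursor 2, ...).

Answer: 3 4 4 4

Derivation:
After op 1 (add_cursor(5)): buffer="chgnp" (len 5), cursors c1@4 c2@5 c3@5, authorship .....
After op 2 (add_cursor(5)): buffer="chgnp" (len 5), cursors c1@4 c2@5 c3@5 c4@5, authorship .....
After op 3 (move_left): buffer="chgnp" (len 5), cursors c1@3 c2@4 c3@4 c4@4, authorship .....
After op 4 (move_right): buffer="chgnp" (len 5), cursors c1@4 c2@5 c3@5 c4@5, authorship .....
After op 5 (move_left): buffer="chgnp" (len 5), cursors c1@3 c2@4 c3@4 c4@4, authorship .....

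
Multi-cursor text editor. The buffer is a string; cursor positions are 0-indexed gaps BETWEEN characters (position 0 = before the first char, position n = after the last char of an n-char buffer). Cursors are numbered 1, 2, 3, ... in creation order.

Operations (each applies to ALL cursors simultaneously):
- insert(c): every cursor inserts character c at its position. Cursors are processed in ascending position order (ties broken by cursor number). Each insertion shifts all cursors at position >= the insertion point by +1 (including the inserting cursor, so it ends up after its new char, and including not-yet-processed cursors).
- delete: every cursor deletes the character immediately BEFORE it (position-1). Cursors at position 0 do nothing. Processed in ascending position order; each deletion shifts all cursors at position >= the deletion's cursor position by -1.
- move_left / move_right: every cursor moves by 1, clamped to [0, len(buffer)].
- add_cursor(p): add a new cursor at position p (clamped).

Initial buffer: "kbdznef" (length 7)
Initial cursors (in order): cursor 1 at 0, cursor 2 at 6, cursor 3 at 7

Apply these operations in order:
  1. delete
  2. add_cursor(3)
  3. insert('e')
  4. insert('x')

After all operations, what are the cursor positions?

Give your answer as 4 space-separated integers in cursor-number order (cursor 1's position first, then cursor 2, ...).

Answer: 2 13 13 7

Derivation:
After op 1 (delete): buffer="kbdzn" (len 5), cursors c1@0 c2@5 c3@5, authorship .....
After op 2 (add_cursor(3)): buffer="kbdzn" (len 5), cursors c1@0 c4@3 c2@5 c3@5, authorship .....
After op 3 (insert('e')): buffer="ekbdeznee" (len 9), cursors c1@1 c4@5 c2@9 c3@9, authorship 1...4..23
After op 4 (insert('x')): buffer="exkbdexzneexx" (len 13), cursors c1@2 c4@7 c2@13 c3@13, authorship 11...44..2323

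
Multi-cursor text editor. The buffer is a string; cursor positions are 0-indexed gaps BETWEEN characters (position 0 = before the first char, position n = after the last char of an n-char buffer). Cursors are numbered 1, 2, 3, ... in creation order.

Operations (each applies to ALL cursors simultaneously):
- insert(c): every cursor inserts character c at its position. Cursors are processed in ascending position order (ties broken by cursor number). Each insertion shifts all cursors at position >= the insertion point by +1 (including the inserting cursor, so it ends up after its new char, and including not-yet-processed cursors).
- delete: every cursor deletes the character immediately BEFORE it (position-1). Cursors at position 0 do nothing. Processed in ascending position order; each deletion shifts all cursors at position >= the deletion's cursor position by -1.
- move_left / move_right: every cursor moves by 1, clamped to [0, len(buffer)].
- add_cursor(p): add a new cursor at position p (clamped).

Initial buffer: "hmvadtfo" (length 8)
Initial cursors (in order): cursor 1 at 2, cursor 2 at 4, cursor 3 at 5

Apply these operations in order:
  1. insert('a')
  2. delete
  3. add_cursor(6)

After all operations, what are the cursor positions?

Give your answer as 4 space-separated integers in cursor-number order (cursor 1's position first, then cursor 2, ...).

After op 1 (insert('a')): buffer="hmavaadatfo" (len 11), cursors c1@3 c2@6 c3@8, authorship ..1..2.3...
After op 2 (delete): buffer="hmvadtfo" (len 8), cursors c1@2 c2@4 c3@5, authorship ........
After op 3 (add_cursor(6)): buffer="hmvadtfo" (len 8), cursors c1@2 c2@4 c3@5 c4@6, authorship ........

Answer: 2 4 5 6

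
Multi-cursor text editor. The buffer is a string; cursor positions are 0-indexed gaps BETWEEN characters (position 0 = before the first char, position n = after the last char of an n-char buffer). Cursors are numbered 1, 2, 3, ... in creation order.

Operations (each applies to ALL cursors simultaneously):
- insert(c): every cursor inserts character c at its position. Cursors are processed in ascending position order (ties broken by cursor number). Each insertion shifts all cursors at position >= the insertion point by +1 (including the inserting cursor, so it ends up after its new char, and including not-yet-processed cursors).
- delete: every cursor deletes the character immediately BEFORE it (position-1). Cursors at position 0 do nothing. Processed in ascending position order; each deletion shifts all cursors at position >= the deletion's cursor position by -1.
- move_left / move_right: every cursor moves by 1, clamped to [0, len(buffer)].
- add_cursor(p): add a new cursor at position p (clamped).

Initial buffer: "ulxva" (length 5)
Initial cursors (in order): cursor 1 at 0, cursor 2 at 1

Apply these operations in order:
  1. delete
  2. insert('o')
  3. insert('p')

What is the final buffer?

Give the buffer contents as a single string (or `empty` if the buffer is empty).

After op 1 (delete): buffer="lxva" (len 4), cursors c1@0 c2@0, authorship ....
After op 2 (insert('o')): buffer="oolxva" (len 6), cursors c1@2 c2@2, authorship 12....
After op 3 (insert('p')): buffer="oopplxva" (len 8), cursors c1@4 c2@4, authorship 1212....

Answer: oopplxva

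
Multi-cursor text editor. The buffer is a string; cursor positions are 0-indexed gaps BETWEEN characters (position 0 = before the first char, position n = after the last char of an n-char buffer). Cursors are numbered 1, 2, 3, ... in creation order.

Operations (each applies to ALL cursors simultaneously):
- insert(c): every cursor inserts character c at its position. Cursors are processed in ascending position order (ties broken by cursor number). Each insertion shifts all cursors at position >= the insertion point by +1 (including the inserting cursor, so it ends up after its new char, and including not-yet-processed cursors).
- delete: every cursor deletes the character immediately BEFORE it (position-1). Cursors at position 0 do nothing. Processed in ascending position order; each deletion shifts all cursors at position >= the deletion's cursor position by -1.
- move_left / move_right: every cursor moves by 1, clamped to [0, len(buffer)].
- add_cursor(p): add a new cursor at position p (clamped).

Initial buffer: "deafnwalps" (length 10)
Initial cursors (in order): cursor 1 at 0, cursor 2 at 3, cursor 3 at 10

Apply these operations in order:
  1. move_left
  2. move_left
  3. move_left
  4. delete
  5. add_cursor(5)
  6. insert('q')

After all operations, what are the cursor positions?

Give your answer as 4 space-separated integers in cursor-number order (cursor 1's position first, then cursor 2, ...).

Answer: 2 2 10 8

Derivation:
After op 1 (move_left): buffer="deafnwalps" (len 10), cursors c1@0 c2@2 c3@9, authorship ..........
After op 2 (move_left): buffer="deafnwalps" (len 10), cursors c1@0 c2@1 c3@8, authorship ..........
After op 3 (move_left): buffer="deafnwalps" (len 10), cursors c1@0 c2@0 c3@7, authorship ..........
After op 4 (delete): buffer="deafnwlps" (len 9), cursors c1@0 c2@0 c3@6, authorship .........
After op 5 (add_cursor(5)): buffer="deafnwlps" (len 9), cursors c1@0 c2@0 c4@5 c3@6, authorship .........
After op 6 (insert('q')): buffer="qqdeafnqwqlps" (len 13), cursors c1@2 c2@2 c4@8 c3@10, authorship 12.....4.3...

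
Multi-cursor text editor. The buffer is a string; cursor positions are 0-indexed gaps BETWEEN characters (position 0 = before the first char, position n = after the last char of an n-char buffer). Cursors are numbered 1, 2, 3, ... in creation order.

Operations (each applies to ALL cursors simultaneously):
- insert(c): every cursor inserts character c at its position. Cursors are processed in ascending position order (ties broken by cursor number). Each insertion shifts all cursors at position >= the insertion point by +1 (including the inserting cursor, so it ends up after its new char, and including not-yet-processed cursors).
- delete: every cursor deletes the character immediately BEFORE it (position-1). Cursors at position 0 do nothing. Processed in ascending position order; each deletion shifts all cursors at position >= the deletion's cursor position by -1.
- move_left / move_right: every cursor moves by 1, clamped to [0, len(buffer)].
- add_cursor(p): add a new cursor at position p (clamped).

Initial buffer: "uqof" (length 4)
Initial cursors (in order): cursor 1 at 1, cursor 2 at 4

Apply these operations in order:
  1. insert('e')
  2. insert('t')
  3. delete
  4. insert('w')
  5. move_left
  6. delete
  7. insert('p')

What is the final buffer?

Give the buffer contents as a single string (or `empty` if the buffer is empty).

Answer: upwqofpw

Derivation:
After op 1 (insert('e')): buffer="ueqofe" (len 6), cursors c1@2 c2@6, authorship .1...2
After op 2 (insert('t')): buffer="uetqofet" (len 8), cursors c1@3 c2@8, authorship .11...22
After op 3 (delete): buffer="ueqofe" (len 6), cursors c1@2 c2@6, authorship .1...2
After op 4 (insert('w')): buffer="uewqofew" (len 8), cursors c1@3 c2@8, authorship .11...22
After op 5 (move_left): buffer="uewqofew" (len 8), cursors c1@2 c2@7, authorship .11...22
After op 6 (delete): buffer="uwqofw" (len 6), cursors c1@1 c2@5, authorship .1...2
After op 7 (insert('p')): buffer="upwqofpw" (len 8), cursors c1@2 c2@7, authorship .11...22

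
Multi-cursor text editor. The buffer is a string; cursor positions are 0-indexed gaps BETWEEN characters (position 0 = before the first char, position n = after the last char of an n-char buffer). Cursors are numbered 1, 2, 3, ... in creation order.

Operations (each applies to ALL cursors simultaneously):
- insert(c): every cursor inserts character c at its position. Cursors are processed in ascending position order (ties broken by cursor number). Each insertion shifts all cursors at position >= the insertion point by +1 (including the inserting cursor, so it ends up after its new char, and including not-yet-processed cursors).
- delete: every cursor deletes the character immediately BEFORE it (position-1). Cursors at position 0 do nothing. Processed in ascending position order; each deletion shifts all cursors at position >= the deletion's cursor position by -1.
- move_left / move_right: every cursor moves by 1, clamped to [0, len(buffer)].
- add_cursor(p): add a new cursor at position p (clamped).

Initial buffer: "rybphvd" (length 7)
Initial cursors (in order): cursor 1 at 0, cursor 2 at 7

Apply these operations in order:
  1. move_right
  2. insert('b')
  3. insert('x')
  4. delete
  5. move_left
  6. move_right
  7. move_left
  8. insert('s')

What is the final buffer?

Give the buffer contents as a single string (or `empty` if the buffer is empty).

Answer: rsbybphvdsb

Derivation:
After op 1 (move_right): buffer="rybphvd" (len 7), cursors c1@1 c2@7, authorship .......
After op 2 (insert('b')): buffer="rbybphvdb" (len 9), cursors c1@2 c2@9, authorship .1......2
After op 3 (insert('x')): buffer="rbxybphvdbx" (len 11), cursors c1@3 c2@11, authorship .11......22
After op 4 (delete): buffer="rbybphvdb" (len 9), cursors c1@2 c2@9, authorship .1......2
After op 5 (move_left): buffer="rbybphvdb" (len 9), cursors c1@1 c2@8, authorship .1......2
After op 6 (move_right): buffer="rbybphvdb" (len 9), cursors c1@2 c2@9, authorship .1......2
After op 7 (move_left): buffer="rbybphvdb" (len 9), cursors c1@1 c2@8, authorship .1......2
After op 8 (insert('s')): buffer="rsbybphvdsb" (len 11), cursors c1@2 c2@10, authorship .11......22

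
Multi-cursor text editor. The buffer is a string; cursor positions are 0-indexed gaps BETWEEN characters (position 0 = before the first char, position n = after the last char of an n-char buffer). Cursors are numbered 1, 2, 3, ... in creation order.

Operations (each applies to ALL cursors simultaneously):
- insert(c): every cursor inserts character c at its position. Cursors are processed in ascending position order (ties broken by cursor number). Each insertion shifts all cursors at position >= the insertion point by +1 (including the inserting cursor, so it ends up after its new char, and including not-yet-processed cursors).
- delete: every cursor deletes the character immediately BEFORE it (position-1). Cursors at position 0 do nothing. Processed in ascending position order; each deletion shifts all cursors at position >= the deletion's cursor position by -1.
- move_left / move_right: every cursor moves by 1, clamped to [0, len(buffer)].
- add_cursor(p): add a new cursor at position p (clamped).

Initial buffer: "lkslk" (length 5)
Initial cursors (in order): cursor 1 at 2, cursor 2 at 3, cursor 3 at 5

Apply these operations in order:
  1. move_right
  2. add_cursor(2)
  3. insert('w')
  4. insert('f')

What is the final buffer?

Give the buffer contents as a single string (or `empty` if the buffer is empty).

After op 1 (move_right): buffer="lkslk" (len 5), cursors c1@3 c2@4 c3@5, authorship .....
After op 2 (add_cursor(2)): buffer="lkslk" (len 5), cursors c4@2 c1@3 c2@4 c3@5, authorship .....
After op 3 (insert('w')): buffer="lkwswlwkw" (len 9), cursors c4@3 c1@5 c2@7 c3@9, authorship ..4.1.2.3
After op 4 (insert('f')): buffer="lkwfswflwfkwf" (len 13), cursors c4@4 c1@7 c2@10 c3@13, authorship ..44.11.22.33

Answer: lkwfswflwfkwf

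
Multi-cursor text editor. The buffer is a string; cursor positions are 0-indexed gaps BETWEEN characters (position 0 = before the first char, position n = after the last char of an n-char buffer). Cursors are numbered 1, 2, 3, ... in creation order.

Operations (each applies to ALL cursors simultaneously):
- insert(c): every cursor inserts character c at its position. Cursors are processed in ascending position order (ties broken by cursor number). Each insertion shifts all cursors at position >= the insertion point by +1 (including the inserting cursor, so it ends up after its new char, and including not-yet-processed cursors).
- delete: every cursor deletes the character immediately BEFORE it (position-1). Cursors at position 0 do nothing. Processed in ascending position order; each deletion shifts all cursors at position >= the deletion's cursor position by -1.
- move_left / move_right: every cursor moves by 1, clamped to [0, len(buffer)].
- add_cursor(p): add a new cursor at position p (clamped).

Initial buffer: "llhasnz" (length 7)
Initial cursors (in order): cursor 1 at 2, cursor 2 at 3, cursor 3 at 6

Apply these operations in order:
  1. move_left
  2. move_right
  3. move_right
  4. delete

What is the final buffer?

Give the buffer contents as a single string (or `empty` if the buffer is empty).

After op 1 (move_left): buffer="llhasnz" (len 7), cursors c1@1 c2@2 c3@5, authorship .......
After op 2 (move_right): buffer="llhasnz" (len 7), cursors c1@2 c2@3 c3@6, authorship .......
After op 3 (move_right): buffer="llhasnz" (len 7), cursors c1@3 c2@4 c3@7, authorship .......
After op 4 (delete): buffer="llsn" (len 4), cursors c1@2 c2@2 c3@4, authorship ....

Answer: llsn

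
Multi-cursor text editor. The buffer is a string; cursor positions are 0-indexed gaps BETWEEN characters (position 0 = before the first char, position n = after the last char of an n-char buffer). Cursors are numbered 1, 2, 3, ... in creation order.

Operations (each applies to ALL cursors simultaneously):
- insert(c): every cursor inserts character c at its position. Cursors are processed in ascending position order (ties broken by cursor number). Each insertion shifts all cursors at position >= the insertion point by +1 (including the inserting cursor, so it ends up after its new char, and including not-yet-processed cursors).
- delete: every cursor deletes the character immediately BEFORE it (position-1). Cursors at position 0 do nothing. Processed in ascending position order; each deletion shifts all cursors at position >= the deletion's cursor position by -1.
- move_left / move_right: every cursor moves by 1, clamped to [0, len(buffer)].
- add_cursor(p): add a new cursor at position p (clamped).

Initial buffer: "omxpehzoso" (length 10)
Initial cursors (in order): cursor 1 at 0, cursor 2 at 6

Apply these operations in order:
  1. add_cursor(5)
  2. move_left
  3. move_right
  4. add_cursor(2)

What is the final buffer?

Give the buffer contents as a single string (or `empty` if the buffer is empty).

After op 1 (add_cursor(5)): buffer="omxpehzoso" (len 10), cursors c1@0 c3@5 c2@6, authorship ..........
After op 2 (move_left): buffer="omxpehzoso" (len 10), cursors c1@0 c3@4 c2@5, authorship ..........
After op 3 (move_right): buffer="omxpehzoso" (len 10), cursors c1@1 c3@5 c2@6, authorship ..........
After op 4 (add_cursor(2)): buffer="omxpehzoso" (len 10), cursors c1@1 c4@2 c3@5 c2@6, authorship ..........

Answer: omxpehzoso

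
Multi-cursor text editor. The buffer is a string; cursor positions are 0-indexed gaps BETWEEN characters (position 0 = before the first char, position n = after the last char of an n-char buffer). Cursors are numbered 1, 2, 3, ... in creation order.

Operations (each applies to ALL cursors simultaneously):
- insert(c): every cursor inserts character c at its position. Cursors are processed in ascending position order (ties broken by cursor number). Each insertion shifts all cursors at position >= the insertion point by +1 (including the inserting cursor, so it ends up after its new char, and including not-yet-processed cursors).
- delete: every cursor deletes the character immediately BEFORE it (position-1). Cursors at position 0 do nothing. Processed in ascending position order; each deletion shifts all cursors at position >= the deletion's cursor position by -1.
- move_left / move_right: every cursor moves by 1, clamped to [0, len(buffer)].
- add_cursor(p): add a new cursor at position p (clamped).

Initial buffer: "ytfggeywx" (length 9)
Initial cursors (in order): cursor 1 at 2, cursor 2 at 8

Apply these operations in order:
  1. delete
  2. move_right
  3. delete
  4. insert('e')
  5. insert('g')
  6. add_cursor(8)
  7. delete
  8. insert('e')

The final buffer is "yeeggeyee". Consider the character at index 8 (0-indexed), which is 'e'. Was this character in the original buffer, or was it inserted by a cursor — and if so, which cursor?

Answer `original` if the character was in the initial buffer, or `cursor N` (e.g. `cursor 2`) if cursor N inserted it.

Answer: cursor 3

Derivation:
After op 1 (delete): buffer="yfggeyx" (len 7), cursors c1@1 c2@6, authorship .......
After op 2 (move_right): buffer="yfggeyx" (len 7), cursors c1@2 c2@7, authorship .......
After op 3 (delete): buffer="yggey" (len 5), cursors c1@1 c2@5, authorship .....
After op 4 (insert('e')): buffer="yeggeye" (len 7), cursors c1@2 c2@7, authorship .1....2
After op 5 (insert('g')): buffer="yegggeyeg" (len 9), cursors c1@3 c2@9, authorship .11....22
After op 6 (add_cursor(8)): buffer="yegggeyeg" (len 9), cursors c1@3 c3@8 c2@9, authorship .11....22
After op 7 (delete): buffer="yeggey" (len 6), cursors c1@2 c2@6 c3@6, authorship .1....
After op 8 (insert('e')): buffer="yeeggeyee" (len 9), cursors c1@3 c2@9 c3@9, authorship .11....23
Authorship (.=original, N=cursor N): . 1 1 . . . . 2 3
Index 8: author = 3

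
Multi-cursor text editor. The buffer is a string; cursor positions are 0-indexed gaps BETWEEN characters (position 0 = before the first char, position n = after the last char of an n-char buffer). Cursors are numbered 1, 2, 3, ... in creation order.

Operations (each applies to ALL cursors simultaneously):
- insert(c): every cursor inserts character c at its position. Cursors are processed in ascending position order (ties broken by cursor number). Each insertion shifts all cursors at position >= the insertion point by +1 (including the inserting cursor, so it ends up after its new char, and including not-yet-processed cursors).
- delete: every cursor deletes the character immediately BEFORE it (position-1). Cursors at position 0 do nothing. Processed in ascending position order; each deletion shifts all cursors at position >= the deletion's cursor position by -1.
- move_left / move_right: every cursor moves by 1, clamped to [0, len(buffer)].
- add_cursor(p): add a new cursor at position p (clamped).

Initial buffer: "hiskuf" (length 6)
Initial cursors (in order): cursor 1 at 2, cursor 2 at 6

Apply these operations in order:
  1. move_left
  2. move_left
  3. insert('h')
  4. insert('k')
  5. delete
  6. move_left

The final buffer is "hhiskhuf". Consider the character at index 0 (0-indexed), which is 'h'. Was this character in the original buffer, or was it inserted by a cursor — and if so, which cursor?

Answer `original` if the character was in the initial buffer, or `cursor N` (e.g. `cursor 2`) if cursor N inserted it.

After op 1 (move_left): buffer="hiskuf" (len 6), cursors c1@1 c2@5, authorship ......
After op 2 (move_left): buffer="hiskuf" (len 6), cursors c1@0 c2@4, authorship ......
After op 3 (insert('h')): buffer="hhiskhuf" (len 8), cursors c1@1 c2@6, authorship 1....2..
After op 4 (insert('k')): buffer="hkhiskhkuf" (len 10), cursors c1@2 c2@8, authorship 11....22..
After op 5 (delete): buffer="hhiskhuf" (len 8), cursors c1@1 c2@6, authorship 1....2..
After op 6 (move_left): buffer="hhiskhuf" (len 8), cursors c1@0 c2@5, authorship 1....2..
Authorship (.=original, N=cursor N): 1 . . . . 2 . .
Index 0: author = 1

Answer: cursor 1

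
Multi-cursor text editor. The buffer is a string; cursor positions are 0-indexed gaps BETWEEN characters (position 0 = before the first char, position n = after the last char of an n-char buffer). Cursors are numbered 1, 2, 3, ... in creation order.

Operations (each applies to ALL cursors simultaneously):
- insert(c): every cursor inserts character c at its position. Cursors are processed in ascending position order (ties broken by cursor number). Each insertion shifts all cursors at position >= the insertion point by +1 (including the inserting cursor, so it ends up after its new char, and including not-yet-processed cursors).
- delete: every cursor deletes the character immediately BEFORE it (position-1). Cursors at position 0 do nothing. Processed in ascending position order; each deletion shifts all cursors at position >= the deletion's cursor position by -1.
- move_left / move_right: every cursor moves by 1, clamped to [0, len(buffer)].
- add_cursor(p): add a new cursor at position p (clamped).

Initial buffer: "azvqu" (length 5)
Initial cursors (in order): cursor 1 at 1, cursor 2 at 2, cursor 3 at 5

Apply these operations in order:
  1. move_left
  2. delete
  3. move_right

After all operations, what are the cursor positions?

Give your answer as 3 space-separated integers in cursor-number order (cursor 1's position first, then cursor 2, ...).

After op 1 (move_left): buffer="azvqu" (len 5), cursors c1@0 c2@1 c3@4, authorship .....
After op 2 (delete): buffer="zvu" (len 3), cursors c1@0 c2@0 c3@2, authorship ...
After op 3 (move_right): buffer="zvu" (len 3), cursors c1@1 c2@1 c3@3, authorship ...

Answer: 1 1 3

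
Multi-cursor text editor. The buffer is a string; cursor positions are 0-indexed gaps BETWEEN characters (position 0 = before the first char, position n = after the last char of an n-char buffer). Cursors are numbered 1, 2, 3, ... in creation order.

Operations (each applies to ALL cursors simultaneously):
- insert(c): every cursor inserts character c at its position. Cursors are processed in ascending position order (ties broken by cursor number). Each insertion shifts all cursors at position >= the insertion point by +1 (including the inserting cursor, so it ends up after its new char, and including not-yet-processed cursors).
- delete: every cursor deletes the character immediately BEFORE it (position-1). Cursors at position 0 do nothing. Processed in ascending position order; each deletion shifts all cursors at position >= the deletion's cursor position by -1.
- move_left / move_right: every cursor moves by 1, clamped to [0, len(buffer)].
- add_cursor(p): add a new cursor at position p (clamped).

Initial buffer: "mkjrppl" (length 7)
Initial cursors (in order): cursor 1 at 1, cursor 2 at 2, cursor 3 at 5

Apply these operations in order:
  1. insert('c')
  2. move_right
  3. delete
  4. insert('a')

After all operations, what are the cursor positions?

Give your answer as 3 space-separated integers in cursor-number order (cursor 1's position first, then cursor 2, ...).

After op 1 (insert('c')): buffer="mckcjrpcpl" (len 10), cursors c1@2 c2@4 c3@8, authorship .1.2...3..
After op 2 (move_right): buffer="mckcjrpcpl" (len 10), cursors c1@3 c2@5 c3@9, authorship .1.2...3..
After op 3 (delete): buffer="mccrpcl" (len 7), cursors c1@2 c2@3 c3@6, authorship .12..3.
After op 4 (insert('a')): buffer="mcacarpcal" (len 10), cursors c1@3 c2@5 c3@9, authorship .1122..33.

Answer: 3 5 9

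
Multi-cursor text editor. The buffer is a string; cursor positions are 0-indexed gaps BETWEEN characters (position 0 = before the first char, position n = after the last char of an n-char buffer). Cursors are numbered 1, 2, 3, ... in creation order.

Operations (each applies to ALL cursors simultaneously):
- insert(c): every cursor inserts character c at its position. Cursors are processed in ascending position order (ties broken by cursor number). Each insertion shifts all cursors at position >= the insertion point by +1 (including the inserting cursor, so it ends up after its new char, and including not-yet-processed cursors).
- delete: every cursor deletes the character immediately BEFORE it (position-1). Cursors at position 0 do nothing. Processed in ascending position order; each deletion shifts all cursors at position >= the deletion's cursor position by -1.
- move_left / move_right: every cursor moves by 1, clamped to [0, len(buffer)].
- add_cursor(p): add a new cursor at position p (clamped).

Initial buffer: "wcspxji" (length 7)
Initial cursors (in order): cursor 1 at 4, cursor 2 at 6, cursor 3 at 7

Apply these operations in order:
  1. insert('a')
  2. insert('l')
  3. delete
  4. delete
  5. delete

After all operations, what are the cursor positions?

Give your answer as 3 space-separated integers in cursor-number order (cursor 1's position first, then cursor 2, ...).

After op 1 (insert('a')): buffer="wcspaxjaia" (len 10), cursors c1@5 c2@8 c3@10, authorship ....1..2.3
After op 2 (insert('l')): buffer="wcspalxjalial" (len 13), cursors c1@6 c2@10 c3@13, authorship ....11..22.33
After op 3 (delete): buffer="wcspaxjaia" (len 10), cursors c1@5 c2@8 c3@10, authorship ....1..2.3
After op 4 (delete): buffer="wcspxji" (len 7), cursors c1@4 c2@6 c3@7, authorship .......
After op 5 (delete): buffer="wcsx" (len 4), cursors c1@3 c2@4 c3@4, authorship ....

Answer: 3 4 4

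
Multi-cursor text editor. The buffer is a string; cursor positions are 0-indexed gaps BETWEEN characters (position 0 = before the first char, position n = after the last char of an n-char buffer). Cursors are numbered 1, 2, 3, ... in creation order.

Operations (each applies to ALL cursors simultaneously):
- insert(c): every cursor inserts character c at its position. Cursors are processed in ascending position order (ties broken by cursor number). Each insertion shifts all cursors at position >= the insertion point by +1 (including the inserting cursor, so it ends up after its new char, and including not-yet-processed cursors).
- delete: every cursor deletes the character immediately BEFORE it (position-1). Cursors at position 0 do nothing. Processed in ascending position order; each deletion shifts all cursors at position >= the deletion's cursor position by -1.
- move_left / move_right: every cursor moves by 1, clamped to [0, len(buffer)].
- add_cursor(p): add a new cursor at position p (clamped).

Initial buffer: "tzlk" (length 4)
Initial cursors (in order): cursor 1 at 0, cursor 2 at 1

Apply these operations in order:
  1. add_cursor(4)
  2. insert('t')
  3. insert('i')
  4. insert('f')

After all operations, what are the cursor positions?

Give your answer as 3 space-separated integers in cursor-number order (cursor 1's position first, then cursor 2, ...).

Answer: 3 7 13

Derivation:
After op 1 (add_cursor(4)): buffer="tzlk" (len 4), cursors c1@0 c2@1 c3@4, authorship ....
After op 2 (insert('t')): buffer="tttzlkt" (len 7), cursors c1@1 c2@3 c3@7, authorship 1.2...3
After op 3 (insert('i')): buffer="tittizlkti" (len 10), cursors c1@2 c2@5 c3@10, authorship 11.22...33
After op 4 (insert('f')): buffer="tifttifzlktif" (len 13), cursors c1@3 c2@7 c3@13, authorship 111.222...333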